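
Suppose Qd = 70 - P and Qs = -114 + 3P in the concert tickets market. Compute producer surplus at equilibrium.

Producer surplus = 96

Equilibrium: 70 - P = -114 + 3P gives P* = 46, Q* = 24.
Supply starts at P = 38 (where Qs = 0).
PS = ½(46 − 38)(24) = 96.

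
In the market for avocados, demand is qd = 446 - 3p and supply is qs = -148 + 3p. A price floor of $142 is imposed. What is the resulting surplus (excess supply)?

Equilibrium price would be p* = 99, so the floor at 142 binds.
At p = 142: qd = 20, qs = 278.
Surplus = 278 − 20 = 258.

Surplus = 258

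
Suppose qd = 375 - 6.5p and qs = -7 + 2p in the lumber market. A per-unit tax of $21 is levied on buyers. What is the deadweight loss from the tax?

Deadweight loss = 5733/17

Pre-tax equilibrium: p* = 764/17, q* = 1409/17.
Tax on buyers shifts demand to qd = 375 − 6.5(p + 21) = 238.5 - 6.5p.
238.5 - 6.5p = -7 + 2p gives seller price ps = 491/17; buyers pay pb = 491/17 + 21 = 848/17.
New quantity: q = 375 − 6.5(848/17) = 863/17.
DWL = ½ × 21 × (1409/17 − 863/17) = 5733/17.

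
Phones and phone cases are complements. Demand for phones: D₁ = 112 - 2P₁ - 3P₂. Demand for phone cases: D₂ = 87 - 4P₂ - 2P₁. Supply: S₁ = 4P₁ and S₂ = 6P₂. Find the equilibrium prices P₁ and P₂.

Market 1: 112 - 2P₁ - 3P₂ = 4P₁ → 6P₁ + 3P₂ = 112.
Market 2: 10P₂ + 2P₁ = 87.
Eliminating P₂: 10×(1) − 3×(2) gives 54P₁ = 859, so P₁ = 859/54.
Back-substitute into (2): P₂ = (87 − 2×859/54) / 10 = 149/27.

P₁ = 859/54, P₂ = 149/27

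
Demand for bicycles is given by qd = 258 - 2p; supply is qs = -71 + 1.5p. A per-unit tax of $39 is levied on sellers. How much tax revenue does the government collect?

Tax revenue = 9984/7

Pre-tax equilibrium: p* = 94, q* = 70.
Tax on sellers shifts supply to qs = -71 + 1.5(p − 39) = -129.5 + 1.5p.
258 - 2p = -129.5 + 1.5p gives buyer price pb = 775/7; sellers receive ps = 775/7 − 39 = 502/7.
New quantity: q = 258 − 2(775/7) = 256/7.
Revenue = 39 × 256/7 = 9984/7.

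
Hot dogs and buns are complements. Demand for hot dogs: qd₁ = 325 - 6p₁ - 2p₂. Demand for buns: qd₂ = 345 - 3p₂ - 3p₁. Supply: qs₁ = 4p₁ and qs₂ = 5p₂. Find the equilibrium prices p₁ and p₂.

p₁ = 955/37, p₂ = 2475/74

Market 1: 325 - 6p₁ - 2p₂ = 4p₁ → 10p₁ + 2p₂ = 325.
Market 2: 8p₂ + 3p₁ = 345.
Eliminating p₂: 8×(1) − 2×(2) gives 74p₁ = 1910, so p₁ = 955/37.
Back-substitute into (2): p₂ = (345 − 3×955/37) / 8 = 2475/74.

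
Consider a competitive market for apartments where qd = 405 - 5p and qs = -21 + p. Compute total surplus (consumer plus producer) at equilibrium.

Total surplus = 1500

Equilibrium: 405 - 5p = -21 + p gives p* = 71, q* = 50.
Demand choke price: p = 81; supply starts at p = 21.
CS = ½(81 − 71)(50) = 250; PS = ½(71 − 21)(50) = 1250.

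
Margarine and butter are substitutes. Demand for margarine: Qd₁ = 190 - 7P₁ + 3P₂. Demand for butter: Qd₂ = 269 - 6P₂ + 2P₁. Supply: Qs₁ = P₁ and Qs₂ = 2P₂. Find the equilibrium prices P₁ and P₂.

Market 1: 190 - 7P₁ + 3P₂ = P₁ → 8P₁ - 3P₂ = 190.
Market 2: 8P₂ - 2P₁ = 269.
Eliminating P₂: 8×(1) + 3×(2) gives 58P₁ = 2327, so P₁ = 2327/58.
Back-substitute into (2): P₂ = (269 + 2×2327/58) / 8 = 1266/29.

P₁ = 2327/58, P₂ = 1266/29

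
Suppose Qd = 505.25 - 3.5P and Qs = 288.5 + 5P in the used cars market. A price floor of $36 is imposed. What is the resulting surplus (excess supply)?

Surplus = 89.25

Equilibrium price would be P* = 25.5, so the floor at 36 binds.
At P = 36: Qd = 379.25, Qs = 468.5.
Surplus = 468.5 − 379.25 = 89.25.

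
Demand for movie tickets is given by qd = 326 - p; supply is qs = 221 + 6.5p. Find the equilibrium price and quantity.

p* = 14, q* = 312

Set qd = qs: 326 - p = 221 + 6.5p.
105 = 7.5p, so p* = 14.
q* = 326 − 1(14) = 312.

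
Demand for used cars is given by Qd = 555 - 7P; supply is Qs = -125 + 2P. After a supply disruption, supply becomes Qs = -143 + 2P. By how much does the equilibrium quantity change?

Original equilibrium: P* = 680/9, Q* = 235/9.
New equilibrium: 555 - 7P = -143 + 2P, so 698 = 9P and P' = 698/9; Q' = 555 − 7(698/9) = 109/9.
Change in quantity: 109/9 − 235/9 = -14.

ΔQ = -14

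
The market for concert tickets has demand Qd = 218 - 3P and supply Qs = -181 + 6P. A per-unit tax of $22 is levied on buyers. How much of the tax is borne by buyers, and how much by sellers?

Pre-tax equilibrium: P* = 133/3, Q* = 85.
Tax on buyers shifts demand to Qd = 218 − 3(P + 22) = 152 - 3P.
152 - 3P = -181 + 6P gives seller price Ps = 37; buyers pay Pb = 37 + 22 = 59.
New quantity: Q = 218 − 3(59) = 41.
Buyer burden = 59 − 133/3 = 44/3; seller burden = 133/3 − 37 = 22/3.

Buyers bear 44/3, sellers bear 22/3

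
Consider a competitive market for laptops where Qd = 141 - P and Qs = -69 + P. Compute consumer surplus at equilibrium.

Equilibrium: 141 - P = -69 + P gives P* = 105, Q* = 36.
Demand choke price (Qd = 0): P = 141.
CS = ½(141 − 105)(36) = 648.

Consumer surplus = 648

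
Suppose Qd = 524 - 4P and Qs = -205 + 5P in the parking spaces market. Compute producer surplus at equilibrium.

Equilibrium: 524 - 4P = -205 + 5P gives P* = 81, Q* = 200.
Supply starts at P = 41 (where Qs = 0).
PS = ½(81 − 41)(200) = 4000.

Producer surplus = 4000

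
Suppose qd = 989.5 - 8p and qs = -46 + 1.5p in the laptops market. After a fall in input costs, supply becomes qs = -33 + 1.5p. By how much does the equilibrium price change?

Original equilibrium: p* = 109, q* = 117.5.
New equilibrium: 989.5 - 8p = -33 + 1.5p, so 1022.5 = 9.5p and p' = 2045/19; q' = 989.5 − 8(2045/19) = 4881/38.
Change in price: 2045/19 − 109 = -26/19.

Δp = -26/19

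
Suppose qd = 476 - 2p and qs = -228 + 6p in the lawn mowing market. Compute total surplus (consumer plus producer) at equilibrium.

Total surplus = 30000

Equilibrium: 476 - 2p = -228 + 6p gives p* = 88, q* = 300.
Demand choke price: p = 238; supply starts at p = 38.
CS = ½(238 − 88)(300) = 22500; PS = ½(88 − 38)(300) = 7500.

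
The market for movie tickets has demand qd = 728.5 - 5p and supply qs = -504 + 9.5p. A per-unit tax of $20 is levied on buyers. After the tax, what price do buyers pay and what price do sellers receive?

Buyers pay 2845/29, sellers receive 2265/29

Pre-tax equilibrium: p* = 85, q* = 303.5.
Tax on buyers shifts demand to qd = 728.5 − 5(p + 20) = 628.5 - 5p.
628.5 - 5p = -504 + 9.5p gives seller price ps = 2265/29; buyers pay pb = 2265/29 + 20 = 2845/29.
New quantity: q = 728.5 − 5(2845/29) = 13803/58.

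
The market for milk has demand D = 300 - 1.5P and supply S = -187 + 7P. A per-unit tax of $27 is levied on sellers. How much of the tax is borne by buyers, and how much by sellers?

Buyers bear 378/17, sellers bear 81/17

Pre-tax equilibrium: P* = 974/17, Q* = 3639/17.
Tax on sellers shifts supply to S = -187 + 7(P − 27) = -376 + 7P.
300 - 1.5P = -376 + 7P gives buyer price Pb = 1352/17; sellers receive Ps = 1352/17 − 27 = 893/17.
New quantity: Q = 300 − 1.5(1352/17) = 3072/17.
Buyer burden = 1352/17 − 974/17 = 378/17; seller burden = 974/17 − 893/17 = 81/17.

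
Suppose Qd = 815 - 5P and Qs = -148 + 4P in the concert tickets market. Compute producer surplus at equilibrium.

Producer surplus = 9800

Equilibrium: 815 - 5P = -148 + 4P gives P* = 107, Q* = 280.
Supply starts at P = 37 (where Qs = 0).
PS = ½(107 − 37)(280) = 9800.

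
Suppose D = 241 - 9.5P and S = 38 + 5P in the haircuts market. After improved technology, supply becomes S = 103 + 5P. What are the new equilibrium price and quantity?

Original equilibrium: P* = 14, Q* = 108.
New equilibrium: 241 - 9.5P = 103 + 5P, so 138 = 14.5P and P' = 276/29; Q' = 241 − 9.5(276/29) = 4367/29.

P' = 276/29, Q' = 4367/29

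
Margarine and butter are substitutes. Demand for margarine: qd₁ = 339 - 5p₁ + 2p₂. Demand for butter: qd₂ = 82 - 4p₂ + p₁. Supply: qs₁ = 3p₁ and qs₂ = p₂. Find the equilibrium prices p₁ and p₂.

Market 1: 339 - 5p₁ + 2p₂ = 3p₁ → 8p₁ - 2p₂ = 339.
Market 2: 5p₂ - p₁ = 82.
Eliminating p₂: 5×(1) + 2×(2) gives 38p₁ = 1859, so p₁ = 1859/38.
Back-substitute into (2): p₂ = (82 + 1×1859/38) / 5 = 995/38.

p₁ = 1859/38, p₂ = 995/38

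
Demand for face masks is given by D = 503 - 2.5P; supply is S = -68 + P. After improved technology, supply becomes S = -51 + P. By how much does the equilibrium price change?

ΔP = -34/7

Original equilibrium: P* = 1142/7, Q* = 666/7.
New equilibrium: 503 - 2.5P = -51 + P, so 554 = 3.5P and P' = 1108/7; Q' = 503 − 2.5(1108/7) = 751/7.
Change in price: 1108/7 − 1142/7 = -34/7.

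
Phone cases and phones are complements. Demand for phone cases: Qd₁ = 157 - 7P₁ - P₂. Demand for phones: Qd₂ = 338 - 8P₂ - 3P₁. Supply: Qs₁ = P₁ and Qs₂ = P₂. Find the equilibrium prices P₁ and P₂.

Market 1: 157 - 7P₁ - P₂ = P₁ → 8P₁ + P₂ = 157.
Market 2: 9P₂ + 3P₁ = 338.
Eliminating P₂: 9×(1) − 1×(2) gives 69P₁ = 1075, so P₁ = 1075/69.
Back-substitute into (2): P₂ = (338 − 3×1075/69) / 9 = 2233/69.

P₁ = 1075/69, P₂ = 2233/69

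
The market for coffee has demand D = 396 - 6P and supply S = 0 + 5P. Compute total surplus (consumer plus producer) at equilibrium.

Equilibrium: 396 - 6P = 0 + 5P gives P* = 36, Q* = 180.
Demand choke price: P = 66; supply starts at P = 0.
CS = ½(66 − 36)(180) = 2700; PS = ½(36 − 0)(180) = 3240.

Total surplus = 5940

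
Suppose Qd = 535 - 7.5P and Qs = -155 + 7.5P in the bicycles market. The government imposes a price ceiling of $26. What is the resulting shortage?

Equilibrium price would be P* = 46, so the ceiling at 26 binds.
At P = 26: Qd = 535 − 7.5(26) = 340, Qs = -155 + 7.5(26) = 40.
Shortage = 340 − 40 = 300.

Shortage = 300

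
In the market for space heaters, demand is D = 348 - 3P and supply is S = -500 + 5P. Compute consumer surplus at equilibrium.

Equilibrium: 348 - 3P = -500 + 5P gives P* = 106, Q* = 30.
Demand choke price (D = 0): P = 116.
CS = ½(116 − 106)(30) = 150.

Consumer surplus = 150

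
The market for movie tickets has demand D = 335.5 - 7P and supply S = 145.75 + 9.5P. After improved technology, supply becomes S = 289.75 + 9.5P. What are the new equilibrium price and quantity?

P' = 61/22, Q' = 3477/11

Original equilibrium: P* = 11.5, Q* = 255.
New equilibrium: 335.5 - 7P = 289.75 + 9.5P, so 45.75 = 16.5P and P' = 61/22; Q' = 335.5 − 7(61/22) = 3477/11.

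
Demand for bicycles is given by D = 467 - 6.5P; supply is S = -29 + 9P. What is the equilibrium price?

P* = 32

Set D = S: 467 - 6.5P = -29 + 9P.
496 = 15.5P, so P* = 32.
Q* = 467 − 6.5(32) = 259.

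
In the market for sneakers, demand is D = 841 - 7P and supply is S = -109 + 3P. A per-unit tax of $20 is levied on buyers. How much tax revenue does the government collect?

Tax revenue = 2680

Pre-tax equilibrium: P* = 95, Q* = 176.
Tax on buyers shifts demand to D = 841 − 7(P + 20) = 701 - 7P.
701 - 7P = -109 + 3P gives seller price Ps = 81; buyers pay Pb = 81 + 20 = 101.
New quantity: Q = 841 − 7(101) = 134.
Revenue = 20 × 134 = 2680.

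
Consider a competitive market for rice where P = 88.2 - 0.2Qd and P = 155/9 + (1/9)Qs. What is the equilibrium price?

Set the two price expressions equal: 88.2 - 0.2Q = 155/9 + (1/9)Q.
3194/45 = (14/45)Q, so Q* = 1597/7.
P* = 88.2 − (0.2)(1597/7) = 298/7.

P* = 298/7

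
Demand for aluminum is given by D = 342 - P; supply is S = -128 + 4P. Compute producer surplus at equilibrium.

Producer surplus = 7688

Equilibrium: 342 - P = -128 + 4P gives P* = 94, Q* = 248.
Supply starts at P = 32 (where S = 0).
PS = ½(94 − 32)(248) = 7688.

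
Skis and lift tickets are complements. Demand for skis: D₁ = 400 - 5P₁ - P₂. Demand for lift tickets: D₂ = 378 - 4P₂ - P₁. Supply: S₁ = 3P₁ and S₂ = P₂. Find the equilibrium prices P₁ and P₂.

Market 1: 400 - 5P₁ - P₂ = 3P₁ → 8P₁ + P₂ = 400.
Market 2: 5P₂ + P₁ = 378.
Eliminating P₂: 5×(1) − 1×(2) gives 39P₁ = 1622, so P₁ = 1622/39.
Back-substitute into (2): P₂ = (378 − 1×1622/39) / 5 = 2624/39.

P₁ = 1622/39, P₂ = 2624/39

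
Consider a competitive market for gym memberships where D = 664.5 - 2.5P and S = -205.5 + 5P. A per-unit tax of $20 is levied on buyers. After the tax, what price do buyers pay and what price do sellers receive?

Pre-tax equilibrium: P* = 116, Q* = 374.5.
Tax on buyers shifts demand to D = 664.5 − 2.5(P + 20) = 614.5 - 2.5P.
614.5 - 2.5P = -205.5 + 5P gives seller price Ps = 328/3; buyers pay Pb = 328/3 + 20 = 388/3.
New quantity: Q = 664.5 − 2.5(388/3) = 2047/6.

Buyers pay 388/3, sellers receive 328/3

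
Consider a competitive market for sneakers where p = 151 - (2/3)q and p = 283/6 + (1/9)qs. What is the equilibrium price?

p* = 62

Set the two price expressions equal: 151 - (2/3)q = 283/6 + (1/9)q.
623/6 = (7/9)q, so q* = 133.5.
p* = 151 − (2/3)(133.5) = 62.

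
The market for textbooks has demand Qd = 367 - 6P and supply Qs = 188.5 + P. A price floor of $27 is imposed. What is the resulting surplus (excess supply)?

Surplus = 10.5

Equilibrium price would be P* = 25.5, so the floor at 27 binds.
At P = 27: Qd = 205, Qs = 215.5.
Surplus = 215.5 − 205 = 10.5.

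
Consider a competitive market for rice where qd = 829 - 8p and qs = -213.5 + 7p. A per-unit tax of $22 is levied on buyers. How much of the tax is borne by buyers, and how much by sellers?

Buyers bear 154/15, sellers bear 176/15

Pre-tax equilibrium: p* = 69.5, q* = 273.
Tax on buyers shifts demand to qd = 829 − 8(p + 22) = 653 - 8p.
653 - 8p = -213.5 + 7p gives seller price ps = 1733/30; buyers pay pb = 1733/30 + 22 = 2393/30.
New quantity: q = 829 − 8(2393/30) = 2863/15.
Buyer burden = 2393/30 − 69.5 = 154/15; seller burden = 69.5 − 1733/30 = 176/15.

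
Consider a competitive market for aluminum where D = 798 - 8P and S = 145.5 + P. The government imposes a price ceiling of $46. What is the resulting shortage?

Shortage = 238.5

Equilibrium price would be P* = 72.5, so the ceiling at 46 binds.
At P = 46: D = 798 − 8(46) = 430, S = 145.5 + 1(46) = 191.5.
Shortage = 430 − 191.5 = 238.5.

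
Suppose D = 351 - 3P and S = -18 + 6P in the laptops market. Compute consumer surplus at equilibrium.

Consumer surplus = 8664

Equilibrium: 351 - 3P = -18 + 6P gives P* = 41, Q* = 228.
Demand choke price (D = 0): P = 117.
CS = ½(117 − 41)(228) = 8664.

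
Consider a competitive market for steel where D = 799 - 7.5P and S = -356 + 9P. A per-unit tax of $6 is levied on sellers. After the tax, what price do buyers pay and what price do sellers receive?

Pre-tax equilibrium: P* = 70, Q* = 274.
Tax on sellers shifts supply to S = -356 + 9(P − 6) = -410 + 9P.
799 - 7.5P = -410 + 9P gives buyer price Pb = 806/11; sellers receive Ps = 806/11 − 6 = 740/11.
New quantity: Q = 799 − 7.5(806/11) = 2744/11.

Buyers pay 806/11, sellers receive 740/11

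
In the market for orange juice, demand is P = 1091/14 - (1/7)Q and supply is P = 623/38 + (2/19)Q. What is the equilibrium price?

P* = 42.5

Set the two price expressions equal: 1091/14 - (1/7)Q = 623/38 + (2/19)Q.
8184/133 = (33/133)Q, so Q* = 248.
P* = 1091/14 − (1/7)(248) = 42.5.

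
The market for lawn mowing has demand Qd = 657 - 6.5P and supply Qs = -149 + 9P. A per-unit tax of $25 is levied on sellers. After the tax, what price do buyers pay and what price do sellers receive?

Pre-tax equilibrium: P* = 52, Q* = 319.
Tax on sellers shifts supply to Qs = -149 + 9(P − 25) = -374 + 9P.
657 - 6.5P = -374 + 9P gives buyer price Pb = 2062/31; sellers receive Ps = 2062/31 − 25 = 1287/31.
New quantity: Q = 657 − 6.5(2062/31) = 6964/31.

Buyers pay 2062/31, sellers receive 1287/31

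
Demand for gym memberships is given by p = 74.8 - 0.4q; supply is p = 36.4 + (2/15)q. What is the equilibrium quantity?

Set the two price expressions equal: 74.8 - 0.4q = 36.4 + (2/15)q.
38.4 = (8/15)q, so q* = 72.
p* = 74.8 − (0.4)(72) = 46.

q* = 72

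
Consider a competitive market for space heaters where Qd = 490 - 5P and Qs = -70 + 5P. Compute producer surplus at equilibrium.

Producer surplus = 4410

Equilibrium: 490 - 5P = -70 + 5P gives P* = 56, Q* = 210.
Supply starts at P = 14 (where Qs = 0).
PS = ½(56 − 14)(210) = 4410.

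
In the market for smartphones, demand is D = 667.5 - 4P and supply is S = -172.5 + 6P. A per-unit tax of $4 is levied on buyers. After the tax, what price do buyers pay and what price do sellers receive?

Pre-tax equilibrium: P* = 84, Q* = 331.5.
Tax on buyers shifts demand to D = 667.5 − 4(P + 4) = 651.5 - 4P.
651.5 - 4P = -172.5 + 6P gives seller price Ps = 82.4; buyers pay Pb = 82.4 + 4 = 86.4.
New quantity: Q = 667.5 − 4(86.4) = 321.9.

Buyers pay $86.4, sellers receive $82.4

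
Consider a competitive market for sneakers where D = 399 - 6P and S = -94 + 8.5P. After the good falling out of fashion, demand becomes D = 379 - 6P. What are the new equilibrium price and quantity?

P' = 946/29, Q' = 5315/29

Original equilibrium: P* = 34, Q* = 195.
New equilibrium: 379 - 6P = -94 + 8.5P, so 473 = 14.5P and P' = 946/29; Q' = 379 − 6(946/29) = 5315/29.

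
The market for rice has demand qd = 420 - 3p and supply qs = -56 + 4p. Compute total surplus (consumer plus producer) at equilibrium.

Equilibrium: 420 - 3p = -56 + 4p gives p* = 68, q* = 216.
Demand choke price: p = 140; supply starts at p = 14.
CS = ½(140 − 68)(216) = 7776; PS = ½(68 − 14)(216) = 5832.

Total surplus = 13608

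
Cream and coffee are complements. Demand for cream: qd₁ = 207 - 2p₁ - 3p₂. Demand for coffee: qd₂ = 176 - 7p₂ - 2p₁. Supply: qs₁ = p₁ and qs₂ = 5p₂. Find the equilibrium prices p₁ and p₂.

p₁ = 65.2, p₂ = 3.8

Market 1: 207 - 2p₁ - 3p₂ = p₁ → 3p₁ + 3p₂ = 207.
Market 2: 12p₂ + 2p₁ = 176.
Eliminating p₂: 12×(1) − 3×(2) gives 30p₁ = 1956, so p₁ = 65.2.
Back-substitute into (2): p₂ = (176 − 2×65.2) / 12 = 3.8.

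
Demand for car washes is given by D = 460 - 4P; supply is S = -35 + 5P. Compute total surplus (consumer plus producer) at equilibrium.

Equilibrium: 460 - 4P = -35 + 5P gives P* = 55, Q* = 240.
Demand choke price: P = 115; supply starts at P = 7.
CS = ½(115 − 55)(240) = 7200; PS = ½(55 − 7)(240) = 5760.

Total surplus = 12960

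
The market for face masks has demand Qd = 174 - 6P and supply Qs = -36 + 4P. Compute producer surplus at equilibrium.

Equilibrium: 174 - 6P = -36 + 4P gives P* = 21, Q* = 48.
Supply starts at P = 9 (where Qs = 0).
PS = ½(21 − 9)(48) = 288.

Producer surplus = 288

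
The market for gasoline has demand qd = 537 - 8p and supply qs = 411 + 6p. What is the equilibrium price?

p* = 9

Set qd = qs: 537 - 8p = 411 + 6p.
126 = 14p, so p* = 9.
q* = 537 − 8(9) = 465.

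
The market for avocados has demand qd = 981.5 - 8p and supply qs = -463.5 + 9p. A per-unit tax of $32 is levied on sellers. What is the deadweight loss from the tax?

Pre-tax equilibrium: p* = 85, q* = 301.5.
Tax on sellers shifts supply to qs = -463.5 + 9(p − 32) = -751.5 + 9p.
981.5 - 8p = -751.5 + 9p gives buyer price pb = 1733/17; sellers receive ps = 1733/17 − 32 = 1189/17.
New quantity: q = 981.5 − 8(1733/17) = 5643/34.
DWL = ½ × 32 × (301.5 − 5643/34) = 36864/17.

Deadweight loss = 36864/17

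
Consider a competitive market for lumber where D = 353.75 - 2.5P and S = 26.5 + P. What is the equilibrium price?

Set D = S: 353.75 - 2.5P = 26.5 + P.
327.25 = 3.5P, so P* = 93.5.
Q* = 353.75 − 2.5(93.5) = 120.

P* = 93.5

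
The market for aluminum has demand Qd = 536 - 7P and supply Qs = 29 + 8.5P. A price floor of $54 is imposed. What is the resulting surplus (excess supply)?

Surplus = 330

Equilibrium price would be P* = 1014/31, so the floor at 54 binds.
At P = 54: Qd = 158, Qs = 488.
Surplus = 488 − 158 = 330.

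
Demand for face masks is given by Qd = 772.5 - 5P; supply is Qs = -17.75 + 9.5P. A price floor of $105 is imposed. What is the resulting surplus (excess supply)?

Surplus = 732.25

Equilibrium price would be P* = 54.5, so the floor at 105 binds.
At P = 105: Qd = 247.5, Qs = 979.75.
Surplus = 979.75 − 247.5 = 732.25.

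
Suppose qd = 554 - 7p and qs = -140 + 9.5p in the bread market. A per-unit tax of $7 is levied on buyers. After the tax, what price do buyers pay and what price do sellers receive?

Pre-tax equilibrium: p* = 1388/33, q* = 8566/33.
Tax on buyers shifts demand to qd = 554 − 7(p + 7) = 505 - 7p.
505 - 7p = -140 + 9.5p gives seller price ps = 430/11; buyers pay pb = 430/11 + 7 = 507/11.
New quantity: q = 554 − 7(507/11) = 2545/11.

Buyers pay 507/11, sellers receive 430/11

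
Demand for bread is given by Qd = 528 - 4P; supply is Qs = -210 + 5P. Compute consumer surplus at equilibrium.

Equilibrium: 528 - 4P = -210 + 5P gives P* = 82, Q* = 200.
Demand choke price (Qd = 0): P = 132.
CS = ½(132 − 82)(200) = 5000.

Consumer surplus = 5000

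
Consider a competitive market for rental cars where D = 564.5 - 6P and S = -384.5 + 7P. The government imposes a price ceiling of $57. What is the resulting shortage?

Shortage = 208

Equilibrium price would be P* = 73, so the ceiling at 57 binds.
At P = 57: D = 564.5 − 6(57) = 222.5, S = -384.5 + 7(57) = 14.5.
Shortage = 222.5 − 14.5 = 208.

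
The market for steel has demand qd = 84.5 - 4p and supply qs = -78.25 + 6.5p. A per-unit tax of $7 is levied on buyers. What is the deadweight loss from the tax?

Deadweight loss = 182/3

Pre-tax equilibrium: p* = 15.5, q* = 22.5.
Tax on buyers shifts demand to qd = 84.5 − 4(p + 7) = 56.5 - 4p.
56.5 - 4p = -78.25 + 6.5p gives seller price ps = 77/6; buyers pay pb = 77/6 + 7 = 119/6.
New quantity: q = 84.5 − 4(119/6) = 31/6.
DWL = ½ × 7 × (22.5 − 31/6) = 182/3.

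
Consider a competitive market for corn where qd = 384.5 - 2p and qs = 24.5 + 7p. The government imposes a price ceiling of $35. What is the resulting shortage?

Shortage = 45

Equilibrium price would be p* = 40, so the ceiling at 35 binds.
At p = 35: qd = 384.5 − 2(35) = 314.5, qs = 24.5 + 7(35) = 269.5.
Shortage = 314.5 − 269.5 = 45.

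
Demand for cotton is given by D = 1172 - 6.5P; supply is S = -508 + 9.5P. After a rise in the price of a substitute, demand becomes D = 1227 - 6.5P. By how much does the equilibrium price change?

ΔP = 3.4375

Original equilibrium: P* = 105, Q* = 489.5.
New equilibrium: 1227 - 6.5P = -508 + 9.5P, so 1735 = 16P and P' = 108.4375; Q' = 1227 − 6.5(108.4375) = 522.15625.
Change in price: 108.4375 − 105 = 3.4375.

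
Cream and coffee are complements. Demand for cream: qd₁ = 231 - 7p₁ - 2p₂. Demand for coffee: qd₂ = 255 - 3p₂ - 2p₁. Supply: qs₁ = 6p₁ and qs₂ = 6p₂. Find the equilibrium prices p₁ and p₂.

Market 1: 231 - 7p₁ - 2p₂ = 6p₁ → 13p₁ + 2p₂ = 231.
Market 2: 9p₂ + 2p₁ = 255.
Eliminating p₂: 9×(1) − 2×(2) gives 113p₁ = 1569, so p₁ = 1569/113.
Back-substitute into (2): p₂ = (255 − 2×1569/113) / 9 = 2853/113.

p₁ = 1569/113, p₂ = 2853/113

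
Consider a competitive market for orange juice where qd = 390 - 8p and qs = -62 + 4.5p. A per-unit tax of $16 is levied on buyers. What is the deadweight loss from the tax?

Pre-tax equilibrium: p* = 36.16, q* = 100.72.
Tax on buyers shifts demand to qd = 390 − 8(p + 16) = 262 - 8p.
262 - 8p = -62 + 4.5p gives seller price ps = 25.92; buyers pay pb = 25.92 + 16 = 41.92.
New quantity: q = 390 − 8(41.92) = 54.64.
DWL = ½ × 16 × (100.72 − 54.64) = 368.64.

Deadweight loss = 368.64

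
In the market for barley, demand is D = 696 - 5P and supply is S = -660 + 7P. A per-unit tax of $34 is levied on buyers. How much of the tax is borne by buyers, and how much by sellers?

Buyers bear 119/6, sellers bear 85/6

Pre-tax equilibrium: P* = 113, Q* = 131.
Tax on buyers shifts demand to D = 696 − 5(P + 34) = 526 - 5P.
526 - 5P = -660 + 7P gives seller price Ps = 593/6; buyers pay Pb = 593/6 + 34 = 797/6.
New quantity: Q = 696 − 5(797/6) = 191/6.
Buyer burden = 797/6 − 113 = 119/6; seller burden = 113 − 593/6 = 85/6.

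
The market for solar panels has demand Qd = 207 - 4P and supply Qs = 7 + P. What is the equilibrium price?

Set Qd = Qs: 207 - 4P = 7 + P.
200 = 5P, so P* = 40.
Q* = 207 − 4(40) = 47.

P* = 40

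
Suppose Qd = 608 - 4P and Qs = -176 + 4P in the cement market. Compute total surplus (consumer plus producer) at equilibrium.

Equilibrium: 608 - 4P = -176 + 4P gives P* = 98, Q* = 216.
Demand choke price: P = 152; supply starts at P = 44.
CS = ½(152 − 98)(216) = 5832; PS = ½(98 − 44)(216) = 5832.

Total surplus = 11664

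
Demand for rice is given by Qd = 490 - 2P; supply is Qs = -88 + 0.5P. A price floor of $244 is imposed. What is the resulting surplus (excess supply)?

Equilibrium price would be P* = 231.2, so the floor at 244 binds.
At P = 244: Qd = 2, Qs = 34.
Surplus = 34 − 2 = 32.

Surplus = 32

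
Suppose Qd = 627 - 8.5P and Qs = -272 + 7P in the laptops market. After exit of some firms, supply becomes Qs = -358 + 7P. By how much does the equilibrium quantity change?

ΔQ = -1462/31

Original equilibrium: P* = 58, Q* = 134.
New equilibrium: 627 - 8.5P = -358 + 7P, so 985 = 15.5P and P' = 1970/31; Q' = 627 − 8.5(1970/31) = 2692/31.
Change in quantity: 2692/31 − 134 = -1462/31.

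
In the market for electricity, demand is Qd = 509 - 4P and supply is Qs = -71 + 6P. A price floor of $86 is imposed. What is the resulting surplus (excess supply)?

Surplus = 280

Equilibrium price would be P* = 58, so the floor at 86 binds.
At P = 86: Qd = 165, Qs = 445.
Surplus = 445 − 165 = 280.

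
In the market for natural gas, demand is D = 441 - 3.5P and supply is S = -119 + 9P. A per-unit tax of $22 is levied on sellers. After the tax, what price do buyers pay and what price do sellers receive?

Buyers pay $60.64, sellers receive $38.64

Pre-tax equilibrium: P* = 44.8, Q* = 284.2.
Tax on sellers shifts supply to S = -119 + 9(P − 22) = -317 + 9P.
441 - 3.5P = -317 + 9P gives buyer price Pb = 60.64; sellers receive Ps = 60.64 − 22 = 38.64.
New quantity: Q = 441 − 3.5(60.64) = 228.76.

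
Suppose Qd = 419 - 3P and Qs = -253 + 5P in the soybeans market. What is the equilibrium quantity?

Set Qd = Qs: 419 - 3P = -253 + 5P.
672 = 8P, so P* = 84.
Q* = 419 − 3(84) = 167.

Q* = 167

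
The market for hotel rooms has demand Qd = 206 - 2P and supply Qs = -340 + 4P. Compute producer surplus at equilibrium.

Producer surplus = 72

Equilibrium: 206 - 2P = -340 + 4P gives P* = 91, Q* = 24.
Supply starts at P = 85 (where Qs = 0).
PS = ½(91 − 85)(24) = 72.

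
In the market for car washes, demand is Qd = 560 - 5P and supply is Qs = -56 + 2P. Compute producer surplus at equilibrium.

Producer surplus = 3600

Equilibrium: 560 - 5P = -56 + 2P gives P* = 88, Q* = 120.
Supply starts at P = 28 (where Qs = 0).
PS = ½(88 − 28)(120) = 3600.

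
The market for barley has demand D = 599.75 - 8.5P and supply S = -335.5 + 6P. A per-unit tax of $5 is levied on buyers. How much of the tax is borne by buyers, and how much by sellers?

Pre-tax equilibrium: P* = 64.5, Q* = 51.5.
Tax on buyers shifts demand to D = 599.75 − 8.5(P + 5) = 557.25 - 8.5P.
557.25 - 8.5P = -335.5 + 6P gives seller price Ps = 3571/58; buyers pay Pb = 3571/58 + 5 = 3861/58.
New quantity: Q = 599.75 − 8.5(3861/58) = 1967/58.
Buyer burden = 3861/58 − 64.5 = 60/29; seller burden = 64.5 − 3571/58 = 85/29.

Buyers bear 60/29, sellers bear 85/29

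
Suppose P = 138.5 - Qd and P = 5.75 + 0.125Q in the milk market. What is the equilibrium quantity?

Set the two price expressions equal: 138.5 - Q = 5.75 + 0.125Q.
132.75 = 1.125Q, so Q* = 118.
P* = 138.5 − (1)(118) = 20.5.

Q* = 118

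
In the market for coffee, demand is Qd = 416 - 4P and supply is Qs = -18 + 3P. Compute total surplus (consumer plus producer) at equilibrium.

Equilibrium: 416 - 4P = -18 + 3P gives P* = 62, Q* = 168.
Demand choke price: P = 104; supply starts at P = 6.
CS = ½(104 − 62)(168) = 3528; PS = ½(62 − 6)(168) = 4704.

Total surplus = 8232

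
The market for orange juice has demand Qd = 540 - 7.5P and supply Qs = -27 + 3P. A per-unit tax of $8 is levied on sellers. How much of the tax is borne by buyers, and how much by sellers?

Pre-tax equilibrium: P* = 54, Q* = 135.
Tax on sellers shifts supply to Qs = -27 + 3(P − 8) = -51 + 3P.
540 - 7.5P = -51 + 3P gives buyer price Pb = 394/7; sellers receive Ps = 394/7 − 8 = 338/7.
New quantity: Q = 540 − 7.5(394/7) = 825/7.
Buyer burden = 394/7 − 54 = 16/7; seller burden = 54 − 338/7 = 40/7.

Buyers bear 16/7, sellers bear 40/7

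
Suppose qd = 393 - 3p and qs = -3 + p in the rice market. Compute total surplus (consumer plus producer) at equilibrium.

Equilibrium: 393 - 3p = -3 + p gives p* = 99, q* = 96.
Demand choke price: p = 131; supply starts at p = 3.
CS = ½(131 − 99)(96) = 1536; PS = ½(99 − 3)(96) = 4608.

Total surplus = 6144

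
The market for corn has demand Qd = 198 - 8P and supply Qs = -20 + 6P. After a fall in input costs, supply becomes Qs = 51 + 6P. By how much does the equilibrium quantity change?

Original equilibrium: P* = 109/7, Q* = 514/7.
New equilibrium: 198 - 8P = 51 + 6P, so 147 = 14P and P' = 10.5; Q' = 198 − 8(10.5) = 114.
Change in quantity: 114 − 514/7 = 284/7.

ΔQ = 284/7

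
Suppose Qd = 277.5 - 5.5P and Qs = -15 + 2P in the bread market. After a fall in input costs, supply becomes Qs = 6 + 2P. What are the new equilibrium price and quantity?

P' = 36.2, Q' = 78.4

Original equilibrium: P* = 39, Q* = 63.
New equilibrium: 277.5 - 5.5P = 6 + 2P, so 271.5 = 7.5P and P' = 36.2; Q' = 277.5 − 5.5(36.2) = 78.4.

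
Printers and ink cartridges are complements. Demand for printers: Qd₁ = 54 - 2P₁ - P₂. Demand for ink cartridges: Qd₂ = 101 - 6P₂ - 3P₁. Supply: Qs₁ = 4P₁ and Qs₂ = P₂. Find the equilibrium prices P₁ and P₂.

P₁ = 277/39, P₂ = 148/13

Market 1: 54 - 2P₁ - P₂ = 4P₁ → 6P₁ + P₂ = 54.
Market 2: 7P₂ + 3P₁ = 101.
Eliminating P₂: 7×(1) − 1×(2) gives 39P₁ = 277, so P₁ = 277/39.
Back-substitute into (2): P₂ = (101 − 3×277/39) / 7 = 148/13.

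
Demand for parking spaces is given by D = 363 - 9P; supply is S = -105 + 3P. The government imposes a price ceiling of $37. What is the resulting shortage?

Shortage = 24

Equilibrium price would be P* = 39, so the ceiling at 37 binds.
At P = 37: D = 363 − 9(37) = 30, S = -105 + 3(37) = 6.
Shortage = 30 − 6 = 24.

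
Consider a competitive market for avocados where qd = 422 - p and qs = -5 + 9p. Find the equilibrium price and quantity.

Set qd = qs: 422 - p = -5 + 9p.
427 = 10p, so p* = 42.7.
q* = 422 − 1(42.7) = 379.3.

p* = 42.7, q* = 379.3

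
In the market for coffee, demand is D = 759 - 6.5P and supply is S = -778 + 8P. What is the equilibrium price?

Set D = S: 759 - 6.5P = -778 + 8P.
1537 = 14.5P, so P* = 106.
Q* = 759 − 6.5(106) = 70.

P* = 106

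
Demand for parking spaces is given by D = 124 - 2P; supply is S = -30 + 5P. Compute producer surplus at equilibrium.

Producer surplus = 640

Equilibrium: 124 - 2P = -30 + 5P gives P* = 22, Q* = 80.
Supply starts at P = 6 (where S = 0).
PS = ½(22 − 6)(80) = 640.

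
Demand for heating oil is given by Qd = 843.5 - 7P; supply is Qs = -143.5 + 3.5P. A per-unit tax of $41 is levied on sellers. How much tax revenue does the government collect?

Pre-tax equilibrium: P* = 94, Q* = 185.5.
Tax on sellers shifts supply to Qs = -143.5 + 3.5(P − 41) = -287 + 3.5P.
843.5 - 7P = -287 + 3.5P gives buyer price Pb = 323/3; sellers receive Ps = 323/3 − 41 = 200/3.
New quantity: Q = 843.5 − 7(323/3) = 539/6.
Revenue = 41 × 539/6 = 22099/6.

Tax revenue = 22099/6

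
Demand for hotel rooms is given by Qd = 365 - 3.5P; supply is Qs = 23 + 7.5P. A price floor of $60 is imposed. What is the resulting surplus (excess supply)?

Surplus = 318

Equilibrium price would be P* = 342/11, so the floor at 60 binds.
At P = 60: Qd = 155, Qs = 473.
Surplus = 473 − 155 = 318.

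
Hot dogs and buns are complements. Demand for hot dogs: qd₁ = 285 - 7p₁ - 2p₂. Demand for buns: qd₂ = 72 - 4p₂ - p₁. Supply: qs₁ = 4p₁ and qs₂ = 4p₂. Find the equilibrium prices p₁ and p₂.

Market 1: 285 - 7p₁ - 2p₂ = 4p₁ → 11p₁ + 2p₂ = 285.
Market 2: 8p₂ + p₁ = 72.
Eliminating p₂: 8×(1) − 2×(2) gives 86p₁ = 2136, so p₁ = 1068/43.
Back-substitute into (2): p₂ = (72 − 1×1068/43) / 8 = 507/86.

p₁ = 1068/43, p₂ = 507/86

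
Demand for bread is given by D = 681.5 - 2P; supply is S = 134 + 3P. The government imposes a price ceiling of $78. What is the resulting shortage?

Shortage = 157.5

Equilibrium price would be P* = 109.5, so the ceiling at 78 binds.
At P = 78: D = 681.5 − 2(78) = 525.5, S = 134 + 3(78) = 368.
Shortage = 525.5 − 368 = 157.5.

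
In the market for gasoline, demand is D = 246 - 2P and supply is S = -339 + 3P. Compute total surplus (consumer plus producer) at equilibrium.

Equilibrium: 246 - 2P = -339 + 3P gives P* = 117, Q* = 12.
Demand choke price: P = 123; supply starts at P = 113.
CS = ½(123 − 117)(12) = 36; PS = ½(117 − 113)(12) = 24.

Total surplus = 60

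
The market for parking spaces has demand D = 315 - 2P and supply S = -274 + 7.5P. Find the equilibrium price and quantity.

Set D = S: 315 - 2P = -274 + 7.5P.
589 = 9.5P, so P* = 62.
Q* = 315 − 2(62) = 191.

P* = 62, Q* = 191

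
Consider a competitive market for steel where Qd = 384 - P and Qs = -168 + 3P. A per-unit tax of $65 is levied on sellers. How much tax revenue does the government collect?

Pre-tax equilibrium: P* = 138, Q* = 246.
Tax on sellers shifts supply to Qs = -168 + 3(P − 65) = -363 + 3P.
384 - P = -363 + 3P gives buyer price Pb = 186.75; sellers receive Ps = 186.75 − 65 = 121.75.
New quantity: Q = 384 − 1(186.75) = 197.25.
Revenue = 65 × 197.25 = 12821.25.

Tax revenue = 12821.25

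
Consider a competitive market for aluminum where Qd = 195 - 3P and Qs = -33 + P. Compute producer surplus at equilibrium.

Producer surplus = 288

Equilibrium: 195 - 3P = -33 + P gives P* = 57, Q* = 24.
Supply starts at P = 33 (where Qs = 0).
PS = ½(57 − 33)(24) = 288.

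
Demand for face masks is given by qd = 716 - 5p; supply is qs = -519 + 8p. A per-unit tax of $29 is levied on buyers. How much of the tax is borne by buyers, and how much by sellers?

Buyers bear 232/13, sellers bear 145/13

Pre-tax equilibrium: p* = 95, q* = 241.
Tax on buyers shifts demand to qd = 716 − 5(p + 29) = 571 - 5p.
571 - 5p = -519 + 8p gives seller price ps = 1090/13; buyers pay pb = 1090/13 + 29 = 1467/13.
New quantity: q = 716 − 5(1467/13) = 1973/13.
Buyer burden = 1467/13 − 95 = 232/13; seller burden = 95 − 1090/13 = 145/13.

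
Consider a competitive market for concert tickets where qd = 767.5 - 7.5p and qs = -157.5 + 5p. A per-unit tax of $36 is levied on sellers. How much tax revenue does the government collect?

Pre-tax equilibrium: p* = 74, q* = 212.5.
Tax on sellers shifts supply to qs = -157.5 + 5(p − 36) = -337.5 + 5p.
767.5 - 7.5p = -337.5 + 5p gives buyer price pb = 88.4; sellers receive ps = 88.4 − 36 = 52.4.
New quantity: q = 767.5 − 7.5(88.4) = 104.5.
Revenue = 36 × 104.5 = 3762.

Tax revenue = 3762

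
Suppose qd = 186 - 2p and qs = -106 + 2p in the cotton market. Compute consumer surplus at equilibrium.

Equilibrium: 186 - 2p = -106 + 2p gives p* = 73, q* = 40.
Demand choke price (qd = 0): p = 93.
CS = ½(93 − 73)(40) = 400.

Consumer surplus = 400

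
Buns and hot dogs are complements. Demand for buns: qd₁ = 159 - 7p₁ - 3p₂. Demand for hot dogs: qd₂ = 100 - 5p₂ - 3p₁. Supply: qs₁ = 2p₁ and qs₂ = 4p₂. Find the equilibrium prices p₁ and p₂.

Market 1: 159 - 7p₁ - 3p₂ = 2p₁ → 9p₁ + 3p₂ = 159.
Market 2: 9p₂ + 3p₁ = 100.
Eliminating p₂: 9×(1) − 3×(2) gives 72p₁ = 1131, so p₁ = 377/24.
Back-substitute into (2): p₂ = (100 − 3×377/24) / 9 = 5.875.

p₁ = 377/24, p₂ = 5.875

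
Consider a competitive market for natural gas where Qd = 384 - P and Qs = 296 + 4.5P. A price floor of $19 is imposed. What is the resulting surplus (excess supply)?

Equilibrium price would be P* = 16, so the floor at 19 binds.
At P = 19: Qd = 365, Qs = 381.5.
Surplus = 381.5 − 365 = 16.5.

Surplus = 16.5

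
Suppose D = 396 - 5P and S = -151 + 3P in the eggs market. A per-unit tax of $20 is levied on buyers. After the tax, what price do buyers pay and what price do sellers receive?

Pre-tax equilibrium: P* = 68.375, Q* = 54.125.
Tax on buyers shifts demand to D = 396 − 5(P + 20) = 296 - 5P.
296 - 5P = -151 + 3P gives seller price Ps = 55.875; buyers pay Pb = 55.875 + 20 = 75.875.
New quantity: Q = 396 − 5(75.875) = 16.625.

Buyers pay $75.875, sellers receive $55.875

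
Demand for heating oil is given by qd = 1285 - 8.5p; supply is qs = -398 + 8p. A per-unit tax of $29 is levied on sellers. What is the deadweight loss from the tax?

Deadweight loss = 57188/33

Pre-tax equilibrium: p* = 102, q* = 418.
Tax on sellers shifts supply to qs = -398 + 8(p − 29) = -630 + 8p.
1285 - 8.5p = -630 + 8p gives buyer price pb = 3830/33; sellers receive ps = 3830/33 − 29 = 2873/33.
New quantity: q = 1285 − 8.5(3830/33) = 9850/33.
DWL = ½ × 29 × (418 − 9850/33) = 57188/33.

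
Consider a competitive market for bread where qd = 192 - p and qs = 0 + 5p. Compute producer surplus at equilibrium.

Equilibrium: 192 - p = 0 + 5p gives p* = 32, q* = 160.
Supply starts at p = 0 (where qs = 0).
PS = ½(32 − 0)(160) = 2560.

Producer surplus = 2560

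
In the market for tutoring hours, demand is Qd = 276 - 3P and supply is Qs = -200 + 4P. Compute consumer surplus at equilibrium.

Consumer surplus = 864

Equilibrium: 276 - 3P = -200 + 4P gives P* = 68, Q* = 72.
Demand choke price (Qd = 0): P = 92.
CS = ½(92 − 68)(72) = 864.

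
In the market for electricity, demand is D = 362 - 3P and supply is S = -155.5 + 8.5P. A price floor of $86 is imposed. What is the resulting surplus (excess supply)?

Surplus = 471.5

Equilibrium price would be P* = 45, so the floor at 86 binds.
At P = 86: D = 104, S = 575.5.
Surplus = 575.5 − 104 = 471.5.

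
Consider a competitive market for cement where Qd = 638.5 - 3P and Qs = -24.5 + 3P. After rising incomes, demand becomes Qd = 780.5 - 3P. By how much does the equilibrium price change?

ΔP = 71/3

Original equilibrium: P* = 110.5, Q* = 307.
New equilibrium: 780.5 - 3P = -24.5 + 3P, so 805 = 6P and P' = 805/6; Q' = 780.5 − 3(805/6) = 378.
Change in price: 805/6 − 110.5 = 71/3.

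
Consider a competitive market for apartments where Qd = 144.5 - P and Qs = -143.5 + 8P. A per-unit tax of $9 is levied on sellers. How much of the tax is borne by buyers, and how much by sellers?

Buyers bear $8, sellers bear $1

Pre-tax equilibrium: P* = 32, Q* = 112.5.
Tax on sellers shifts supply to Qs = -143.5 + 8(P − 9) = -215.5 + 8P.
144.5 - P = -215.5 + 8P gives buyer price Pb = 40; sellers receive Ps = 40 − 9 = 31.
New quantity: Q = 144.5 − 1(40) = 104.5.
Buyer burden = 40 − 32 = 8; seller burden = 32 − 31 = 1.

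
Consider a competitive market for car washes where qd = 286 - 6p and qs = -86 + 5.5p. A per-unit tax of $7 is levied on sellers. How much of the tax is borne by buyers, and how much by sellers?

Pre-tax equilibrium: p* = 744/23, q* = 2114/23.
Tax on sellers shifts supply to qs = -86 + 5.5(p − 7) = -124.5 + 5.5p.
286 - 6p = -124.5 + 5.5p gives buyer price pb = 821/23; sellers receive ps = 821/23 − 7 = 660/23.
New quantity: q = 286 − 6(821/23) = 1652/23.
Buyer burden = 821/23 − 744/23 = 77/23; seller burden = 744/23 − 660/23 = 84/23.

Buyers bear 77/23, sellers bear 84/23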